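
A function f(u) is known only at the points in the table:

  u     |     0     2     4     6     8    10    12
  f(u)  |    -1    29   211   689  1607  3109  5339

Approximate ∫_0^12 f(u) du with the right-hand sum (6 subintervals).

Δu = 2.
Sum = 2·[29 + 211 + 689 + 1607 + 3109 + 5339] = 21968.

21968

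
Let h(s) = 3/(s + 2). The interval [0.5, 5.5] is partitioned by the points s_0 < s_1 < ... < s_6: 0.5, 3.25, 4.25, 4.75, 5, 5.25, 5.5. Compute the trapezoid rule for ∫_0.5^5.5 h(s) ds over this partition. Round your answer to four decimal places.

3.5087

Subinterval widths: 2.75, 1, 0.5, 0.25, 0.25, 0.25.
h(0.5) = 1.2, h(3.25) = 4/7, h(4.25) = 0.48, h(4.75) = 4/9, h(5) = 3/7, h(5.25) = 12/29, h(5.5) = 0.4.
On each subinterval the trapezoid contributes (Δs_i/2)·[h(s_{i-1}) + h(s_i)].
Sum ≈ 3.5087.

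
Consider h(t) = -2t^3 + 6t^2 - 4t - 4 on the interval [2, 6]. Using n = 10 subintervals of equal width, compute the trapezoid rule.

Δt = (6 − 2)/10 = 0.4.
h(2) = -4, h(2.4) = -6.688, h(2.8) = -12.064, h(3.2) = -20.896, h(3.6) = -33.952, h(4) = -52, h(4.4) = -75.808, h(4.8) = -106.144, h(5.2) = -143.776, h(5.6) = -189.472, h(6) = -244.
T_10 = (Δt/2)·[h(t_0) + 2h(t_1) + ... + 2h(t_{9}) + h(t_10)].
Sum = -305.92.

-305.92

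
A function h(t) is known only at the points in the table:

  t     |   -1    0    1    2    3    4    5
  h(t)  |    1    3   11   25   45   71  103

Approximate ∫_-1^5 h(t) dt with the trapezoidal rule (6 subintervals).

Δt = 1.
T_6 = (1/2)·[1 + 2·3 + 2·11 + 2·25 + 2·45 + 2·71 + 103] = 207.

207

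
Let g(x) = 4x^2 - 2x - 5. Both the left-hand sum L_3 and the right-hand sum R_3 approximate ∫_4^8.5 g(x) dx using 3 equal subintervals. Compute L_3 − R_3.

-324

L_3 = 499.5.
R_3 = 823.5.
L_3 − R_3 = -324.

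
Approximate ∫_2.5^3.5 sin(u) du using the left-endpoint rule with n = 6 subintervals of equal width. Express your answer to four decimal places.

0.2141

Δu = (3.5 − 2.5)/6 = 1/6.
Left endpoints: 2.5, 8/3, 17/6, 3, 19/6, 10/3.
f(2.5) ≈ 0.5985, f(8/3) ≈ 0.4573, f(17/6) ≈ 0.3034, f(3) ≈ 0.1411, f(19/6) ≈ -0.0251, f(10/3) ≈ -0.1906.
Sum = Δu · [f(2.5) + f(8/3) + f(17/6) + ...].
Sum ≈ 0.2141.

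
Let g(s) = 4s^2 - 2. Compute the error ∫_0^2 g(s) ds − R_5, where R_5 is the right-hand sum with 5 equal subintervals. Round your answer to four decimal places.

Exact integral: ∫_0^2 g(s) ds ≈ 6.666667.
R_5 = 10.08.
Error ≈ 6.666667 − 10.08 ≈ -3.4133.

-3.4133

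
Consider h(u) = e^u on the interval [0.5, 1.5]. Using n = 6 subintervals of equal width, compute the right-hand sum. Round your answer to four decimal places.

3.0756

Δu = (1.5 − 0.5)/6 = 1/6.
Right endpoints: 2/3, 5/6, 1, 7/6, 4/3, 1.5.
h(2/3) ≈ 1.9477, h(5/6) ≈ 2.3010, h(1) ≈ 2.7183, h(7/6) ≈ 3.2113, h(4/3) ≈ 3.7937, h(1.5) ≈ 4.4817.
Sum = Δu · [h(2/3) + h(5/6) + h(1) + ...].
Sum ≈ 3.0756.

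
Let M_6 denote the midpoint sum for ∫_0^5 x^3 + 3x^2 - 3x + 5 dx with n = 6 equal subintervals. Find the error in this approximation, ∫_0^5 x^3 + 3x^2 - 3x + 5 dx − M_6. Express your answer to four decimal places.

Exact integral: ∫_0^5 f(x) dx = 268.75.
M_6 ≈ 265.711806.
Error ≈ 268.75 − 265.711806 ≈ 3.0382.

3.0382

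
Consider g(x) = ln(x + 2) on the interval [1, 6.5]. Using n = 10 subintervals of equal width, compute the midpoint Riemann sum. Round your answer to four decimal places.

9.3974

Δx = (6.5 − 1)/10 = 0.55.
Midpoints: 1.275, 1.825, 2.375, 2.925, 3.475, 4.025, 4.575, 5.125, 5.675, 6.225.
g(1.275) ≈ 1.1863, g(1.825) ≈ 1.3416, g(2.375) ≈ 1.4759, g(2.925) ≈ 1.5943, g(3.475) ≈ 1.7002, g(4.025) ≈ 1.7959, g(4.575) ≈ 1.8833, g(5.125) ≈ 1.9636, g(5.675) ≈ 2.0380, g(6.225) ≈ 2.1072.
Sum = Δx · [g(1.275) + g(1.825) + g(2.375) + ...].
Sum ≈ 9.3974.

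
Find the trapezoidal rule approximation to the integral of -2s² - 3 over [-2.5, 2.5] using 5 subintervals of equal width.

-37.5

Δs = (2.5 − (-2.5))/5 = 1.
f(-2.5) = -15.5, f(-1.5) = -7.5, f(-0.5) = -3.5, f(0.5) = -3.5, f(1.5) = -7.5, f(2.5) = -15.5.
T_5 = (Δs/2)·[f(s_0) + 2f(s_1) + ... + 2f(s_{4}) + f(s_5)].
Sum = -37.5.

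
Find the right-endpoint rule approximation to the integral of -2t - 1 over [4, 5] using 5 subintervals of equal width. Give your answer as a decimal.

-10.2

Δt = (5 − 4)/5 = 0.2.
Right endpoints: 4.2, 4.4, 4.6, 4.8, 5.
f(4.2) = -9.4, f(4.4) = -9.8, f(4.6) = -10.2, f(4.8) = -10.6, f(5) = -11.
Sum = Δt · [f(4.2) + f(4.4) + f(4.6) + f(4.8) + f(5)].
Sum = -10.2.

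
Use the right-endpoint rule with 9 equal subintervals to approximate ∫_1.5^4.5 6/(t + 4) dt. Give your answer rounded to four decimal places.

Δt = (4.5 − 1.5)/9 = 1/3.
Right endpoints: 11/6, 13/6, 2.5, 17/6, 19/6, 3.5, 23/6, 25/6, 4.5.
f(11/6) = 36/35, f(13/6) = 36/37, f(2.5) = 12/13, f(17/6) = 36/41, f(19/6) = 36/43, f(3.5) = 0.8, f(23/6) = 36/47, f(25/6) = 36/49, f(4.5) = 12/17.
Sum = Δt · [f(11/6) + f(13/6) + f(2.5) + ...].
Sum ≈ 2.5488.

2.5488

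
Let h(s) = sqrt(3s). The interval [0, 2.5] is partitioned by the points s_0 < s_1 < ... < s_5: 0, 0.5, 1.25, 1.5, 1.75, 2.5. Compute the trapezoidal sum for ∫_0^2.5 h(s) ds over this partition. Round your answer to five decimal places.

4.43667

Subinterval widths: 0.5, 0.75, 0.25, 0.25, 0.75.
h(0) ≈ 0.00000, h(0.5) ≈ 1.22474, h(1.25) ≈ 1.93649, h(1.5) ≈ 2.12132, h(1.75) ≈ 2.29129, h(2.5) ≈ 2.73861.
On each subinterval the trapezoid contributes (Δs_i/2)·[h(s_{i-1}) + h(s_i)].
Sum ≈ 4.43667.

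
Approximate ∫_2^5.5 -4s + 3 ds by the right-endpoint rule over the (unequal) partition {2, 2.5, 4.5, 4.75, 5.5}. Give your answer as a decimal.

Subinterval widths: 0.5, 2, 0.25, 0.75.
Right endpoints: 2.5, 4.5, 4.75, 5.5.
f(2.5) = -7, f(4.5) = -15, f(4.75) = -16, f(5.5) = -19.
Sum = Σ Δs_i · f(s_i).
Sum = -51.75.

-51.75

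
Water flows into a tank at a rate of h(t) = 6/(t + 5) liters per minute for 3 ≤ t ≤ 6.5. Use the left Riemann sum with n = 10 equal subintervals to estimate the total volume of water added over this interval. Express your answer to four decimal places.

Δt = (6.5 − 3)/10 = 0.35.
Left endpoints: 3, 3.35, 3.7, 4.05, 4.4, 4.75, 5.1, 5.45, 5.8, 6.15.
h(3) = 0.75, h(3.35) = 120/167, h(3.7) = 20/29, h(4.05) = 120/181, h(4.4) = 30/47, h(4.75) = 8/13, h(5.1) = 60/101, h(5.45) = 120/209, h(5.8) = 5/9, h(6.15) = 120/223.
Sum = Δt · [h(3) + h(3.35) + h(3.7) + ...].
Sum ≈ 2.2179.

2.2179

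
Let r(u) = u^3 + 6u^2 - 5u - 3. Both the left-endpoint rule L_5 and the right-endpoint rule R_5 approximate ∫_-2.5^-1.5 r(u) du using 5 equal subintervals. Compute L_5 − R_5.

3.35

L_5 = 24.675.
R_5 = 21.325.
L_5 − R_5 = 3.35.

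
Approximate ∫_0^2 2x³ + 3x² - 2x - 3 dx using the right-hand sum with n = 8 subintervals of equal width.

Δx = (2 − 0)/8 = 0.25.
Right endpoints: 0.25, 0.5, 0.75, 1, 1.25, 1.5, 1.75, 2.
f(0.25) = -3.28125, f(0.5) = -3, f(0.75) = -1.96875, f(1) = 0, f(1.25) = 3.09375, f(1.5) = 7.5, f(1.75) = 13.40625, f(2) = 21.
Sum = Δx · [f(0.25) + f(0.5) + f(0.75) + ...].
Sum = 9.1875.

9.1875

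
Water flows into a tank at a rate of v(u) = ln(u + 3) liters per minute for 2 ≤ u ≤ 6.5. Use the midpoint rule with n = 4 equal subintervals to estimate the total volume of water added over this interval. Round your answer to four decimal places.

Δu = (6.5 − 2)/4 = 1.125.
Midpoints: 2.5625, 3.6875, 4.8125, 5.9375.
v(2.5625) ≈ 1.7160, v(3.6875) ≈ 1.9002, v(4.8125) ≈ 2.0557, v(5.9375) ≈ 2.1903.
Sum = Δu · [v(2.5625) + v(3.6875) + v(4.8125) + v(5.9375)].
Sum ≈ 8.8451.

8.8451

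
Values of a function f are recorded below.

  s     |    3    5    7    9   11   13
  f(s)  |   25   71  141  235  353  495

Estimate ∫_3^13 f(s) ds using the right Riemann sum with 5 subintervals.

2590

Δs = 2.
Sum = 2·[71 + 141 + 235 + 353 + 495] = 2590.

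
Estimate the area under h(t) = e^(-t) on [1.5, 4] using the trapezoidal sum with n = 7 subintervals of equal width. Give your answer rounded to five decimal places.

Δt = (4 − 1.5)/7 = 5/14.
h(1.5) ≈ 0.22313, h(13/7) ≈ 0.15612, h(31/14) ≈ 0.10923, h(18/7) ≈ 0.07643, h(41/14) ≈ 0.05347, h(23/7) ≈ 0.03741, h(51/14) ≈ 0.02618, h(4) ≈ 0.01832.
T_7 = (Δt/2)·[h(t_0) + 2h(t_1) + ... + 2h(t_{6}) + h(t_7)].
Sum ≈ 0.20699.

0.20699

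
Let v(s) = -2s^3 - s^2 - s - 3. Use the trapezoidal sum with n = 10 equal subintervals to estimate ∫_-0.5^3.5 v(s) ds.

-108.4

Δs = (3.5 − (-0.5))/10 = 0.4.
v(-0.5) = -2.5, v(-0.1) = -2.908, v(0.3) = -3.444, v(0.7) = -4.876, v(1.1) = -7.972, v(1.5) = -13.5, v(1.9) = -22.228, v(2.3) = -34.924, v(2.7) = -52.356, v(3.1) = -75.292, v(3.5) = -104.5.
T_10 = (Δs/2)·[v(s_0) + 2v(s_1) + ... + 2v(s_{9}) + v(s_10)].
Sum = -108.4.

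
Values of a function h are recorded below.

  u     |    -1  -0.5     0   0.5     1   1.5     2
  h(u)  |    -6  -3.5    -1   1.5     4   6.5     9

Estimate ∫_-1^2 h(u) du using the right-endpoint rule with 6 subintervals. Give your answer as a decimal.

Δu = 0.5.
Sum = 0.5·[(-3.5) + (-1) + 1.5 + 4 + 6.5 + 9] = 8.25.

8.25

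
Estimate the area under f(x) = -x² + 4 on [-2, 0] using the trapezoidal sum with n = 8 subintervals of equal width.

Δx = (0 − (-2))/8 = 0.25.
f(-2) = 0, f(-1.75) = 0.9375, f(-1.5) = 1.75, f(-1.25) = 2.4375, f(-1) = 3, f(-0.75) = 3.4375, f(-0.5) = 3.75, f(-0.25) = 3.9375, f(0) = 4.
T_8 = (Δx/2)·[f(x_0) + 2f(x_1) + ... + 2f(x_{7}) + f(x_8)].
Sum = 5.3125.

5.3125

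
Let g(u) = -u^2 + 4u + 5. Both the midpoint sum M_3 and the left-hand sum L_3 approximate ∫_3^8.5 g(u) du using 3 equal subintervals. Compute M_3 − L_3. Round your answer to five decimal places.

M_3 ≈ -40.1678241.
L_3 ≈ -6.9768519.
M_3 − L_3 ≈ -33.19097.

-33.19097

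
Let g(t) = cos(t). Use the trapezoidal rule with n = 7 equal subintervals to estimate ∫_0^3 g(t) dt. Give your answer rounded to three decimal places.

0.139

Δt = (3 − 0)/7 = 3/7.
g(0) ≈ 1.000, g(3/7) ≈ 0.910, g(6/7) ≈ 0.655, g(9/7) ≈ 0.281, g(12/7) ≈ -0.143, g(15/7) ≈ -0.541, g(18/7) ≈ -0.842, g(3) ≈ -0.990.
T_7 = (Δt/2)·[g(t_0) + 2g(t_1) + ... + 2g(t_{6}) + g(t_7)].
Sum ≈ 0.139.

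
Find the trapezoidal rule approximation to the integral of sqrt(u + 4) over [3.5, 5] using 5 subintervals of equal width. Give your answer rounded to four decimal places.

Δu = (5 − 3.5)/5 = 0.3.
f(3.5) ≈ 2.7386, f(3.8) ≈ 2.7928, f(4.1) ≈ 2.8460, f(4.4) ≈ 2.8983, f(4.7) ≈ 2.9496, f(5) ≈ 3.0000.
T_5 = (Δu/2)·[f(u_0) + 2f(u_1) + ... + 2f(u_{4}) + f(u_5)].
Sum ≈ 4.3068.

4.3068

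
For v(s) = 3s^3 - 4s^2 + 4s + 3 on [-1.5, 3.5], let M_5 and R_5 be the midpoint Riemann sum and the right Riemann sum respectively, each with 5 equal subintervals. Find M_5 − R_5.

M_5 = 80.
R_5 = 145.625.
M_5 − R_5 = -65.625.

-65.625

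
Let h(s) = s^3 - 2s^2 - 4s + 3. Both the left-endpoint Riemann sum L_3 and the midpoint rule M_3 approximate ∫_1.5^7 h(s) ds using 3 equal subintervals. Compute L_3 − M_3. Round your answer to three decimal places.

L_3 ≈ 123.24074.
M_3 ≈ 279.00723.
L_3 − M_3 ≈ -155.766.

-155.766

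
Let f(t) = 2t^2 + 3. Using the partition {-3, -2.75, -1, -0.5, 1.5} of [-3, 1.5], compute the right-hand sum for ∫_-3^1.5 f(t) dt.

30.03125

Subinterval widths: 0.25, 1.75, 0.5, 2.
Right endpoints: -2.75, -1, -0.5, 1.5.
f(-2.75) = 18.125, f(-1) = 5, f(-0.5) = 3.5, f(1.5) = 7.5.
Sum = Σ Δt_i · f(t_i).
Sum = 30.03125.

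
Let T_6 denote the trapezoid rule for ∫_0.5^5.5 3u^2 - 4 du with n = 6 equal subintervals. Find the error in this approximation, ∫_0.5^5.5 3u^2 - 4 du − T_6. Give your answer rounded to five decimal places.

Exact integral: ∫_0.5^5.5 f(u) du = 146.25.
T_6 ≈ 147.9861111.
Error ≈ 146.25 − 147.9861111 ≈ -1.73611.

-1.73611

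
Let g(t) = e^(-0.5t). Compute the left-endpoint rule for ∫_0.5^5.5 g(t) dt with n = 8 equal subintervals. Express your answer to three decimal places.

1.665

Δt = (5.5 − 0.5)/8 = 0.625.
Left endpoints: 0.5, 1.125, 1.75, 2.375, 3, 3.625, 4.25, 4.875.
g(0.5) ≈ 0.779, g(1.125) ≈ 0.570, g(1.75) ≈ 0.417, g(2.375) ≈ 0.305, g(3) ≈ 0.223, g(3.625) ≈ 0.163, g(4.25) ≈ 0.119, g(4.875) ≈ 0.087.
Sum = Δt · [g(0.5) + g(1.125) + g(1.75) + ...].
Sum ≈ 1.665.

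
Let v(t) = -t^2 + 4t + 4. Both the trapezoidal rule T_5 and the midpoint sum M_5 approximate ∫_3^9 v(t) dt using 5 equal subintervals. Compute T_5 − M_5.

-2.16

T_5 = -67.44.
M_5 = -65.28.
T_5 − M_5 = -2.16.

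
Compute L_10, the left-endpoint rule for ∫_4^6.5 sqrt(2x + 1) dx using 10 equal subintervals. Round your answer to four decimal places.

Δx = (6.5 − 4)/10 = 0.25.
Left endpoints: 4, 4.25, 4.5, 4.75, 5, 5.25, 5.5, 5.75, 6, 6.25.
f(4) ≈ 3.0000, f(4.25) ≈ 3.0822, f(4.5) ≈ 3.1623, f(4.75) ≈ 3.2404, f(5) ≈ 3.3166, f(5.25) ≈ 3.3912, f(5.5) ≈ 3.4641, f(5.75) ≈ 3.5355, f(6) ≈ 3.6056, f(6.25) ≈ 3.6742.
Sum = Δx · [f(4) + f(4.25) + f(4.5) + ...].
Sum ≈ 8.3680.

8.3680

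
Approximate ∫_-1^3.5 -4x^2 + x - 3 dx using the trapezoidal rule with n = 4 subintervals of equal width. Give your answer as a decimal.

Δx = (3.5 − (-1))/4 = 1.125.
f(-1) = -8, f(0.125) = -2.9375, f(1.25) = -8, f(2.375) = -23.1875, f(3.5) = -48.5.
T_4 = (Δx/2)·[f(x_0) + 2f(x_1) + 2f(x_2) + 2f(x_3) + f(x_4)].
Sum = -70.171875.

-70.171875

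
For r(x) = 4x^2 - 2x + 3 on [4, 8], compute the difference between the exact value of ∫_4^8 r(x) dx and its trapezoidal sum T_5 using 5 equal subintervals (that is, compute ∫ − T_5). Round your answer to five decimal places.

-1.70667

Exact integral: ∫_4^8 r(x) dx ≈ 561.3333333.
T_5 = 563.04.
Error ≈ 561.3333333 − 563.04 ≈ -1.70667.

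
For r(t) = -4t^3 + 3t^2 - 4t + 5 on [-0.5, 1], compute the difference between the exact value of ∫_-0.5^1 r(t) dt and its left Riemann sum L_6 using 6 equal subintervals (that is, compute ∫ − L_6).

Exact integral: ∫_-0.5^1 r(t) dt = 6.1875.
L_6 = 7.21875.
Error = 6.1875 − 7.21875 = -1.03125.

-1.03125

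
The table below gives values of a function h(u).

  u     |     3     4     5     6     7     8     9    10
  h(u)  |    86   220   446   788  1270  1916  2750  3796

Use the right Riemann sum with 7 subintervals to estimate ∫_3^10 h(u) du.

11186

Δu = 1.
Sum = 1·[220 + 446 + 788 + 1270 + 1916 + 2750 + 3796] = 11186.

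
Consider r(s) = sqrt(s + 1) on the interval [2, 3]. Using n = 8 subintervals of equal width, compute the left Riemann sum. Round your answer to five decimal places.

1.85243

Δs = (3 − 2)/8 = 0.125.
Left endpoints: 2, 2.125, 2.25, 2.375, 2.5, 2.625, 2.75, 2.875.
r(2) ≈ 1.73205, r(2.125) ≈ 1.76777, r(2.25) ≈ 1.80278, r(2.375) ≈ 1.83712, r(2.5) ≈ 1.87083, r(2.625) ≈ 1.90394, r(2.75) ≈ 1.93649, r(2.875) ≈ 1.96850.
Sum = Δs · [r(2) + r(2.125) + r(2.25) + ...].
Sum ≈ 1.85243.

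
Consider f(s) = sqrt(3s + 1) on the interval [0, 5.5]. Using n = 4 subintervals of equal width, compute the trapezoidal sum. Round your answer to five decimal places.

Δs = (5.5 − 0)/4 = 1.375.
f(0) ≈ 1.00000, f(1.375) ≈ 2.26385, f(2.75) ≈ 3.04138, f(4.125) ≈ 3.65718, f(5.5) ≈ 4.18330.
T_4 = (Δs/2)·[f(s_0) + 2f(s_1) + 2f(s_2) + 2f(s_3) + f(s_4)].
Sum ≈ 15.88684.

15.88684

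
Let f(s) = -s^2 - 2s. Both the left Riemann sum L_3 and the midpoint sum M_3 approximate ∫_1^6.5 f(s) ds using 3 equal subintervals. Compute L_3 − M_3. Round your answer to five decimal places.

L_3 ≈ -87.6435185.
M_3 ≈ -130.9178241.
L_3 − M_3 ≈ 43.27431.

43.27431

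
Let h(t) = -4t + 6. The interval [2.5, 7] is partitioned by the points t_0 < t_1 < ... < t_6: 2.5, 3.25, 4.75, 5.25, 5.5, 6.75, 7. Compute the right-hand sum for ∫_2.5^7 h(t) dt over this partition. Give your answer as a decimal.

-68

Subinterval widths: 0.75, 1.5, 0.5, 0.25, 1.25, 0.25.
Right endpoints: 3.25, 4.75, 5.25, 5.5, 6.75, 7.
h(3.25) = -7, h(4.75) = -13, h(5.25) = -15, h(5.5) = -16, h(6.75) = -21, h(7) = -22.
Sum = Σ Δt_i · h(t_i).
Sum = -68.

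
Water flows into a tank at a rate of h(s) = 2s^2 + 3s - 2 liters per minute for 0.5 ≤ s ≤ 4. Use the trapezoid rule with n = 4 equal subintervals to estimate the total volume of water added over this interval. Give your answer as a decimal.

Δs = (4 − 0.5)/4 = 0.875.
h(0.5) = 0, h(1.375) = 5.90625, h(2.25) = 14.875, h(3.125) = 26.90625, h(4) = 42.
T_4 = (Δs/2)·[h(s_0) + 2h(s_1) + 2h(s_2) + 2h(s_3) + h(s_4)].
Sum = 60.1015625.

60.1015625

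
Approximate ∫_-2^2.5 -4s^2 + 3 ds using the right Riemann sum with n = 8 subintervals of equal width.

-21.48046875

Δs = (2.5 − (-2))/8 = 0.5625.
Right endpoints: -1.4375, -0.875, -0.3125, 0.25, 0.8125, 1.375, 1.9375, 2.5.
f(-1.4375) = -5.265625, f(-0.875) = -0.0625, f(-0.3125) = 2.609375, f(0.25) = 2.75, f(0.8125) = 0.359375, f(1.375) = -4.5625, f(1.9375) = -12.015625, f(2.5) = -22.
Sum = Δs · [f(-1.4375) + f(-0.875) + f(-0.3125) + ...].
Sum = -21.48046875.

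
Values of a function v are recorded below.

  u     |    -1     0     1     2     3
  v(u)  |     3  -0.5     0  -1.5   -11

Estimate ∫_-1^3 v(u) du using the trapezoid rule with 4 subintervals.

Δu = 1.
T_4 = (1/2)·[3 + 2·(-0.5) + 2·0 + 2·(-1.5) + (-11)] = -6.

-6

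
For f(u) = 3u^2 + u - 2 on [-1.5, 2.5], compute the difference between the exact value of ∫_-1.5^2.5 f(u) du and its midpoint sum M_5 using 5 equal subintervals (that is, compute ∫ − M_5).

Exact integral: ∫_-1.5^2.5 f(u) du = 13.
M_5 = 12.36.
Error = 13 − 12.36 = 0.64.

0.64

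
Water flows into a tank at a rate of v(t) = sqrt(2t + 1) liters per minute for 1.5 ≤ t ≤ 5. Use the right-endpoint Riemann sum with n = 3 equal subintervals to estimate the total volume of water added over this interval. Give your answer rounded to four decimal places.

10.2400

Δt = (5 − 1.5)/3 = 7/6.
Right endpoints: 8/3, 23/6, 5.
v(8/3) ≈ 2.5166, v(23/6) ≈ 2.9439, v(5) ≈ 3.3166.
Sum = Δt · [v(8/3) + v(23/6) + v(5)].
Sum ≈ 10.2400.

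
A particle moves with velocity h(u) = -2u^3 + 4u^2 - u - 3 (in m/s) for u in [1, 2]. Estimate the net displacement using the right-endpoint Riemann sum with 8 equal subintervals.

Δu = (2 − 1)/8 = 0.125.
Right endpoints: 1.125, 1.25, 1.375, 1.5, 1.625, 1.75, 1.875, 2.
h(1.125) = -1.91015625, h(1.25) = -1.90625, h(1.375) = -2.01171875, h(1.5) = -2.25, h(1.625) = -2.64453125, h(1.75) = -3.21875, h(1.875) = -3.99609375, h(2) = -5.
Sum = Δu · [h(1.125) + h(1.25) + h(1.375) + ...].
Sum = -2.8671875.

-2.8671875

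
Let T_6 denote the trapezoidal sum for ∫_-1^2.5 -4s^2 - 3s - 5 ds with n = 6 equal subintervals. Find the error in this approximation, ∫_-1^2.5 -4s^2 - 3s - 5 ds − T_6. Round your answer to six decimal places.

0.793981

Exact integral: ∫_-1^2.5 f(s) ds ≈ -47.54166667.
T_6 ≈ -48.33564815.
Error ≈ -47.54166667 − (-48.33564815) ≈ 0.793981.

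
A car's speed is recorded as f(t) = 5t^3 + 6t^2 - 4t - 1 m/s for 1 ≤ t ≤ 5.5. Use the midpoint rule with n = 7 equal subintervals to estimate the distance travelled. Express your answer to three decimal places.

Δt = (5.5 − 1)/7 = 9/14.
Midpoints: 37/28, 55/28, 73/28, 3.25, 109/28, 127/28, 145/28.
f(37/28) = 345273/21952, f(55/28) = 1145643/21952, f(73/28) = 2589477/21952, f(3.25) = 221.015625, f(109/28) = 8107377/21952, f(127/28) = 12531363/21952, f(145/28) = 18298653/21952.
Sum = Δt · [f(37/28) + f(55/28) + f(73/28) + ...].
Sum ≈ 1401.843.

1401.843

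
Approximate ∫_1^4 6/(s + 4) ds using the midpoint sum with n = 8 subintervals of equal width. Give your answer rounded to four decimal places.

2.8192

Δs = (4 − 1)/8 = 0.375.
Midpoints: 1.1875, 1.5625, 1.9375, 2.3125, 2.6875, 3.0625, 3.4375, 3.8125.
f(1.1875) = 96/83, f(1.5625) = 96/89, f(1.9375) = 96/95, f(2.3125) = 96/101, f(2.6875) = 96/107, f(3.0625) = 96/113, f(3.4375) = 96/119, f(3.8125) = 0.768.
Sum = Δs · [f(1.1875) + f(1.5625) + f(1.9375) + ...].
Sum ≈ 2.8192.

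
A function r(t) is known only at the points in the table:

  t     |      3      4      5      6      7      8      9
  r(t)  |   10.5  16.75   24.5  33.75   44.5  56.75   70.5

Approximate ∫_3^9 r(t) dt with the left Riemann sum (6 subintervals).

Δt = 1.
Sum = 1·[10.5 + 16.75 + 24.5 + 33.75 + 44.5 + 56.75] = 186.75.

186.75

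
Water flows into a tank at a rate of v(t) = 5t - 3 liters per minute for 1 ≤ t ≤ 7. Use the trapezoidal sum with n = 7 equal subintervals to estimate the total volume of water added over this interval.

Δt = (7 − 1)/7 = 6/7.
v(1) = 2, v(13/7) = 44/7, v(19/7) = 74/7, v(25/7) = 104/7, v(31/7) = 134/7, v(37/7) = 164/7, v(43/7) = 194/7, v(7) = 32.
T_7 = (Δt/2)·[v(t_0) + 2v(t_1) + ... + 2v(t_{6}) + v(t_7)].
Sum = 102.

102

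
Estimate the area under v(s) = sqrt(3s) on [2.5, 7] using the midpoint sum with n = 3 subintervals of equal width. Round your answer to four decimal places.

16.8413

Δs = (7 − 2.5)/3 = 1.5.
Midpoints: 3.25, 4.75, 6.25.
v(3.25) ≈ 3.1225, v(4.75) ≈ 3.7749, v(6.25) ≈ 4.3301.
Sum = Δs · [v(3.25) + v(4.75) + v(6.25)].
Sum ≈ 16.8413.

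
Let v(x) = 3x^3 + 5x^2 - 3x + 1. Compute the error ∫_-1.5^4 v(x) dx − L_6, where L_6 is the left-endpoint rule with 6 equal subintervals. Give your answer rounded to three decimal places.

Exact integral: ∫_-1.5^4 v(x) dx ≈ 285.36979.
L_6 ≈ 181.29789.
Error ≈ 285.36979 − 181.29789 ≈ 104.072.

104.072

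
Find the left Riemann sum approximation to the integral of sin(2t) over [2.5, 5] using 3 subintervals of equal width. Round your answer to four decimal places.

0.2521

Δt = (5 − 2.5)/3 = 5/6.
Left endpoints: 2.5, 10/3, 25/6.
f(2.5) ≈ -0.9589, f(10/3) ≈ 0.3742, f(25/6) ≈ 0.8873.
Sum = Δt · [f(2.5) + f(10/3) + f(25/6)].
Sum ≈ 0.2521.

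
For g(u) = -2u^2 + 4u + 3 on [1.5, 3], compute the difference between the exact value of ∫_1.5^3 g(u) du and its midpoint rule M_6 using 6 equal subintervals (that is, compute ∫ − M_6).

Exact integral: ∫_1.5^3 g(u) du = 2.25.
M_6 = 2.265625.
Error = 2.25 − 2.265625 = -0.015625.

-0.015625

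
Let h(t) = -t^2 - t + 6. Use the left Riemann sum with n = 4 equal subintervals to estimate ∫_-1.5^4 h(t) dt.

15.16796875

Δt = (4 − (-1.5))/4 = 1.375.
Left endpoints: -1.5, -0.125, 1.25, 2.625.
h(-1.5) = 5.25, h(-0.125) = 6.109375, h(1.25) = 3.1875, h(2.625) = -3.515625.
Sum = Δt · [h(-1.5) + h(-0.125) + h(1.25) + h(2.625)].
Sum = 15.16796875.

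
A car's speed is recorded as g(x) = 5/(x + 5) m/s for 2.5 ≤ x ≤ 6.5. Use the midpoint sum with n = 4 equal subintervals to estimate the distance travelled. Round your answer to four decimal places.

Δx = (6.5 − 2.5)/4 = 1.
Midpoints: 3, 4, 5, 6.
g(3) = 0.625, g(4) = 5/9, g(5) = 0.5, g(6) = 5/11.
Sum = Δx · [g(3) + g(4) + g(5) + g(6)].
Sum ≈ 2.1351.

2.1351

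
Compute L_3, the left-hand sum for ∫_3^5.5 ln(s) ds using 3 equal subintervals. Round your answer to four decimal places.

Δs = (5.5 − 3)/3 = 5/6.
Left endpoints: 3, 23/6, 14/3.
f(3) ≈ 1.0986, f(23/6) ≈ 1.3437, f(14/3) ≈ 1.5404.
Sum = Δs · [f(3) + f(23/6) + f(14/3)].
Sum ≈ 3.3190.

3.3190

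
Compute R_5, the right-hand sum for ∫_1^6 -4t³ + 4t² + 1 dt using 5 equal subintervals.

Δt = (6 − 1)/5 = 1.
Right endpoints: 2, 3, 4, 5, 6.
f(2) = -15, f(3) = -71, f(4) = -191, f(5) = -399, f(6) = -719.
Sum = Δt · [f(2) + f(3) + f(4) + f(5) + f(6)].
Sum = -1395.

-1395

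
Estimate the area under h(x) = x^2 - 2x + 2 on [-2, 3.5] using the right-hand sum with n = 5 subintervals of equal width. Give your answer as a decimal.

19.305

Δx = (3.5 − (-2))/5 = 1.1.
Right endpoints: -0.9, 0.2, 1.3, 2.4, 3.5.
h(-0.9) = 4.61, h(0.2) = 1.64, h(1.3) = 1.09, h(2.4) = 2.96, h(3.5) = 7.25.
Sum = Δx · [h(-0.9) + h(0.2) + h(1.3) + h(2.4) + h(3.5)].
Sum = 19.305.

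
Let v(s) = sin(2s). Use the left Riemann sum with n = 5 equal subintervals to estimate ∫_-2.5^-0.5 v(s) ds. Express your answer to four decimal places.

0.2387

Δs = (-0.5 − (-2.5))/5 = 0.4.
Left endpoints: -2.5, -2.1, -1.7, -1.3, -0.9.
v(-2.5) ≈ 0.9589, v(-2.1) ≈ 0.8716, v(-1.7) ≈ 0.2555, v(-1.3) ≈ -0.5155, v(-0.9) ≈ -0.9738.
Sum = Δs · [v(-2.5) + v(-2.1) + v(-1.7) + v(-1.3) + v(-0.9)].
Sum ≈ 0.2387.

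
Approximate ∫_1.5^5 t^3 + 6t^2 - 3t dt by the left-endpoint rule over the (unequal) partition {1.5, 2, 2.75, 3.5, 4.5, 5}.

274.56640625

Subinterval widths: 0.5, 0.75, 0.75, 1, 0.5.
Left endpoints: 1.5, 2, 2.75, 3.5, 4.5.
f(1.5) = 12.375, f(2) = 26, f(2.75) = 57.921875, f(3.5) = 105.875, f(4.5) = 199.125.
Sum = Σ Δt_i · f(t_i).
Sum = 274.56640625.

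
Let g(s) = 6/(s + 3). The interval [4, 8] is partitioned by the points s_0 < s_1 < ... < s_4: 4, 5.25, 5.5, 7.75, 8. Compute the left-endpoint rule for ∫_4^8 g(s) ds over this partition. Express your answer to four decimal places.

Subinterval widths: 1.25, 0.25, 2.25, 0.25.
Left endpoints: 4, 5.25, 5.5, 7.75.
g(4) = 6/7, g(5.25) = 8/11, g(5.5) = 12/17, g(7.75) = 24/43.
Sum = Σ Δs_i · g(s_i).
Sum ≈ 2.9810.

2.9810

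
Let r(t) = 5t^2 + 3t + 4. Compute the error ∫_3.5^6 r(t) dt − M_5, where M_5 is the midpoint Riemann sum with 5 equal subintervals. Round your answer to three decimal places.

0.260

Exact integral: ∫_3.5^6 r(t) dt ≈ 334.16667.
M_5 = 333.90625.
Error ≈ 334.16667 − 333.90625 ≈ 0.260.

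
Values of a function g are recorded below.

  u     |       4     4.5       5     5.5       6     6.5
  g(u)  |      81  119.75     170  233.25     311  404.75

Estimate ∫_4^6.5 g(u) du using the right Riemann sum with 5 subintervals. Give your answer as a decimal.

619.375

Δu = 0.5.
Sum = 0.5·[119.75 + 170 + 233.25 + 311 + 404.75] = 619.375.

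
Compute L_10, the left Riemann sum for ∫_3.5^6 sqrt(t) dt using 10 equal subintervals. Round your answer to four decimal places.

5.3600

Δt = (6 − 3.5)/10 = 0.25.
Left endpoints: 3.5, 3.75, 4, 4.25, 4.5, 4.75, 5, 5.25, 5.5, 5.75.
f(3.5) ≈ 1.8708, f(3.75) ≈ 1.9365, f(4) ≈ 2.0000, f(4.25) ≈ 2.0616, f(4.5) ≈ 2.1213, f(4.75) ≈ 2.1794, f(5) ≈ 2.2361, f(5.25) ≈ 2.2913, f(5.5) ≈ 2.3452, f(5.75) ≈ 2.3979.
Sum = Δt · [f(3.5) + f(3.75) + f(4) + ...].
Sum ≈ 5.3600.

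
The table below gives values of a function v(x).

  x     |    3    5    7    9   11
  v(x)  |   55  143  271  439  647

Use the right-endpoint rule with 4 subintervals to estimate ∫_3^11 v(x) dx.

Δx = 2.
Sum = 2·[143 + 271 + 439 + 647] = 3000.

3000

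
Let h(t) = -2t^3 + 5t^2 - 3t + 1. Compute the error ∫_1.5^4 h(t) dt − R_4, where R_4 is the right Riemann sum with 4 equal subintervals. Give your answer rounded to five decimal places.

20.62174

Exact integral: ∫_1.5^4 h(t) dt ≈ -42.5520833.
R_4 ≈ -63.1738281.
Error ≈ -42.5520833 − (-63.1738281) ≈ 20.62174.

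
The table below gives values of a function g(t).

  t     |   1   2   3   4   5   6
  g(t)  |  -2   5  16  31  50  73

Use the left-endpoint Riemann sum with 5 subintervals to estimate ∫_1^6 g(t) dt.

Δt = 1.
Sum = 1·[(-2) + 5 + 16 + 31 + 50] = 100.

100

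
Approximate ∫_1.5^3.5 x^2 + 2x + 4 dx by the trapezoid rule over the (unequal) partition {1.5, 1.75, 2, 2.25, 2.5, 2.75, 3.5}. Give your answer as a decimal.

31.25

Subinterval widths: 0.25, 0.25, 0.25, 0.25, 0.25, 0.75.
f(1.5) = 9.25, f(1.75) = 10.5625, f(2) = 12, f(2.25) = 13.5625, f(2.5) = 15.25, f(2.75) = 17.0625, f(3.5) = 23.25.
On each subinterval the trapezoid contributes (Δx_i/2)·[f(x_{i-1}) + f(x_i)].
Sum = 31.25.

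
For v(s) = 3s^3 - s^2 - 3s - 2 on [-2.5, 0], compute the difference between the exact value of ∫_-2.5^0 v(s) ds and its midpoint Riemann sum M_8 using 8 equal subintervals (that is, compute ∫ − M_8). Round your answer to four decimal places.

Exact integral: ∫_-2.5^0 v(s) ds ≈ -30.130208.
M_8 ≈ -29.880981.
Error ≈ -30.130208 − (-29.880981) ≈ -0.2492.

-0.2492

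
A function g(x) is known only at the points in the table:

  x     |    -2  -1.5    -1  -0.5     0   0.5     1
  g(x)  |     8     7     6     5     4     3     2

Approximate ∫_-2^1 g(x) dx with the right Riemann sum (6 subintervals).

Δx = 0.5.
Sum = 0.5·[7 + 6 + 5 + 4 + 3 + 2] = 13.5.

13.5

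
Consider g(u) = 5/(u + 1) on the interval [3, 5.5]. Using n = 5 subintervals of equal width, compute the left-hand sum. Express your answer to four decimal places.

Δu = (5.5 − 3)/5 = 0.5.
Left endpoints: 3, 3.5, 4, 4.5, 5.
g(3) = 1.25, g(3.5) = 10/9, g(4) = 1, g(4.5) = 10/11, g(5) = 5/6.
Sum = Δu · [g(3) + g(3.5) + g(4) + g(4.5) + g(5)].
Sum ≈ 2.5518.

2.5518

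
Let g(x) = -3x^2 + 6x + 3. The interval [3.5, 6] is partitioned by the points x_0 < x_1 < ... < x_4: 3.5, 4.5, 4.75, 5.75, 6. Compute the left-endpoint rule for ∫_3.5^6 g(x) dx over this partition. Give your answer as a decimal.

Subinterval widths: 1, 0.25, 1, 0.25.
Left endpoints: 3.5, 4.5, 4.75, 5.75.
g(3.5) = -12.75, g(4.5) = -30.75, g(4.75) = -36.1875, g(5.75) = -61.6875.
Sum = Σ Δx_i · g(x_i).
Sum = -72.046875.

-72.046875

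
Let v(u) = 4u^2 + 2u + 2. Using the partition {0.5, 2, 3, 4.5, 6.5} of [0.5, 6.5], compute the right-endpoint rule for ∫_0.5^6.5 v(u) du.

583

Subinterval widths: 1.5, 1, 1.5, 2.
Right endpoints: 2, 3, 4.5, 6.5.
v(2) = 22, v(3) = 44, v(4.5) = 92, v(6.5) = 184.
Sum = Σ Δu_i · v(u_i).
Sum = 583.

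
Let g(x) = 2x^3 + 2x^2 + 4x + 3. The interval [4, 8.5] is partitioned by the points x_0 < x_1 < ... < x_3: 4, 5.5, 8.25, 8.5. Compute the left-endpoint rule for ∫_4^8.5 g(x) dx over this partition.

1742.4765625

Subinterval widths: 1.5, 2.75, 0.25.
Left endpoints: 4, 5.5, 8.25.
g(4) = 179, g(5.5) = 418.25, g(8.25) = 1295.15625.
Sum = Σ Δx_i · g(x_i).
Sum = 1742.4765625.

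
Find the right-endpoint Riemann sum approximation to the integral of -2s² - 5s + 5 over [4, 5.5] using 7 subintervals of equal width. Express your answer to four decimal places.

-100.2551

Δs = (5.5 − 4)/7 = 3/14.
Right endpoints: 59/14, 31/7, 65/14, 34/7, 71/14, 37/7, 5.5.
f(59/14) = -2528/49, f(31/7) = -2762/49, f(65/14) = -3005/49, f(34/7) = -3257/49, f(71/14) = -3518/49, f(37/7) = -3788/49, f(5.5) = -83.
Sum = Δs · [f(59/14) + f(31/7) + f(65/14) + ...].
Sum ≈ -100.2551.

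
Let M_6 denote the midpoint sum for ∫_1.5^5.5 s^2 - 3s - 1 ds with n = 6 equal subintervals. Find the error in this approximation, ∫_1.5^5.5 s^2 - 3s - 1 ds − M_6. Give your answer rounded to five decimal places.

0.14815

Exact integral: ∫_1.5^5.5 f(s) ds ≈ 8.3333333.
M_6 ≈ 8.1851852.
Error ≈ 8.3333333 − 8.1851852 ≈ 0.14815.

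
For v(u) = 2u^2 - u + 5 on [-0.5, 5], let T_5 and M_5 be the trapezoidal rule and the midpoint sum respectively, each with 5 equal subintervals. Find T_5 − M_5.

T_5 = 100.76.
M_5 = 97.4325.
T_5 − M_5 = 3.3275.

3.3275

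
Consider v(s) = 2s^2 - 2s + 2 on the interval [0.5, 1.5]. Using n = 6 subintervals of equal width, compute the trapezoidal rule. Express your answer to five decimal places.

Δs = (1.5 − 0.5)/6 = 1/6.
v(0.5) = 1.5, v(2/3) = 14/9, v(5/6) = 31/18, v(1) = 2, v(7/6) = 43/18, v(4/3) = 26/9, v(1.5) = 3.5.
T_6 = (Δs/2)·[v(s_0) + 2v(s_1) + ... + 2v(s_{5}) + v(s_6)].
Sum ≈ 2.17593.

2.17593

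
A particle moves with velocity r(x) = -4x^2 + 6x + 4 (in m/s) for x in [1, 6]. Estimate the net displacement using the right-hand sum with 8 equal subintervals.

Δx = (6 − 1)/8 = 0.625.
Right endpoints: 1.625, 2.25, 2.875, 3.5, 4.125, 4.75, 5.375, 6.
r(1.625) = 3.1875, r(2.25) = -2.75, r(2.875) = -11.8125, r(3.5) = -24, r(4.125) = -39.3125, r(4.75) = -57.75, r(5.375) = -79.3125, r(6) = -104.
Sum = Δx · [r(1.625) + r(2.25) + r(2.875) + ...].
Sum = -197.34375.

-197.34375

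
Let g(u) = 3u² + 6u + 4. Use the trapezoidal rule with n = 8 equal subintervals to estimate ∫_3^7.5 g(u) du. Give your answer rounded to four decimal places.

Δu = (7.5 − 3)/8 = 0.5625.
g(3) = 49, g(3.5625) = 63.44921875, g(4.125) = 79.796875, g(4.6875) = 98.04296875, g(5.25) = 118.1875, g(5.8125) = 140.23046875, g(6.375) = 164.171875, g(6.9375) = 190.01171875, g(7.5) = 217.75.
T_8 = (Δu/2)·[g(u_0) + 2g(u_1) + ... + 2g(u_{7}) + g(u_8)].
Sum ≈ 555.3369.

555.3369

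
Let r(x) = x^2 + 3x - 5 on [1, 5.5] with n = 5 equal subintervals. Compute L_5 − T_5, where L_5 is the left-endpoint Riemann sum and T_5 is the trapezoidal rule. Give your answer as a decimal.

L_5 = 57.87.
T_5 = 77.1075.
L_5 − T_5 = -19.2375.

-19.2375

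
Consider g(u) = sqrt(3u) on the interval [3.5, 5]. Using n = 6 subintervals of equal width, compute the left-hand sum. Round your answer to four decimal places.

5.2696

Δu = (5 − 3.5)/6 = 0.25.
Left endpoints: 3.5, 3.75, 4, 4.25, 4.5, 4.75.
g(3.5) ≈ 3.2404, g(3.75) ≈ 3.3541, g(4) ≈ 3.4641, g(4.25) ≈ 3.5707, g(4.5) ≈ 3.6742, g(4.75) ≈ 3.7749.
Sum = Δu · [g(3.5) + g(3.75) + g(4) + ...].
Sum ≈ 5.2696.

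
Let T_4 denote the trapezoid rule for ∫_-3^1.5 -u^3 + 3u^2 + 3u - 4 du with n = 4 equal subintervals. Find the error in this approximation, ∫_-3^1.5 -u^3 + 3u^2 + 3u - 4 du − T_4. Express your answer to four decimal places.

-4.9834

Exact integral: ∫_-3^1.5 f(u) du = 21.234375.
T_4 ≈ 26.217773.
Error ≈ 21.234375 − 26.217773 ≈ -4.9834.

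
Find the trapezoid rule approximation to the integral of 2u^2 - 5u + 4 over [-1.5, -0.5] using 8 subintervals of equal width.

11.171875

Δu = (-0.5 − (-1.5))/8 = 0.125.
f(-1.5) = 16, f(-1.375) = 14.65625, f(-1.25) = 13.375, f(-1.125) = 12.15625, f(-1) = 11, f(-0.875) = 9.90625, f(-0.75) = 8.875, f(-0.625) = 7.90625, f(-0.5) = 7.
T_8 = (Δu/2)·[f(u_0) + 2f(u_1) + ... + 2f(u_{7}) + f(u_8)].
Sum = 11.171875.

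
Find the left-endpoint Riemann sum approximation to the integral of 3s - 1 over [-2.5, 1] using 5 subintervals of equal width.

-15.05

Δs = (1 − (-2.5))/5 = 0.7.
Left endpoints: -2.5, -1.8, -1.1, -0.4, 0.3.
f(-2.5) = -8.5, f(-1.8) = -6.4, f(-1.1) = -4.3, f(-0.4) = -2.2, f(0.3) = -0.1.
Sum = Δs · [f(-2.5) + f(-1.8) + f(-1.1) + f(-0.4) + f(0.3)].
Sum = -15.05.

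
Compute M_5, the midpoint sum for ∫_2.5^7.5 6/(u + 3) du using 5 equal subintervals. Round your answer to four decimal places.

3.8738

Δu = (7.5 − 2.5)/5 = 1.
Midpoints: 3, 4, 5, 6, 7.
f(3) = 1, f(4) = 6/7, f(5) = 0.75, f(6) = 2/3, f(7) = 0.6.
Sum = Δu · [f(3) + f(4) + f(5) + f(6) + f(7)].
Sum ≈ 3.8738.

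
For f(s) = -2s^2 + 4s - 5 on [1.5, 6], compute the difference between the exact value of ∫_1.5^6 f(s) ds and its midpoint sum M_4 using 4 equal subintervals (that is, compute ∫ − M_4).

Exact integral: ∫_1.5^6 f(s) ds = -96.75.
M_4 = -95.80078125.
Error = -96.75 − (-95.80078125) = -0.94921875.

-0.94921875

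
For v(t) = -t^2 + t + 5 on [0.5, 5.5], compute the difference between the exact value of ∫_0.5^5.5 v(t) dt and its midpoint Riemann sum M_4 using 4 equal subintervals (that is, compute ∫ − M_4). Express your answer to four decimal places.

-0.6510

Exact integral: ∫_0.5^5.5 v(t) dt ≈ -15.416667.
M_4 = -14.765625.
Error ≈ -15.416667 − (-14.765625) ≈ -0.6510.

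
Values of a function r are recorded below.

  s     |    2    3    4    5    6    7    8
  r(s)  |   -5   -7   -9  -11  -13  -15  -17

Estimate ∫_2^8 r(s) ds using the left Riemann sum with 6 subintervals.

-60

Δs = 1.
Sum = 1·[(-5) + (-7) + (-9) + (-11) + (-13) + (-15)] = -60.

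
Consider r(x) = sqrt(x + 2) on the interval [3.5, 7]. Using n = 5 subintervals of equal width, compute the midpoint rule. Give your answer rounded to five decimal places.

Δx = (7 − 3.5)/5 = 0.7.
Midpoints: 3.85, 4.55, 5.25, 5.95, 6.65.
r(3.85) ≈ 2.41868, r(4.55) ≈ 2.55930, r(5.25) ≈ 2.69258, r(5.95) ≈ 2.81957, r(6.65) ≈ 2.94109.
Sum = Δx · [r(3.85) + r(4.55) + r(5.25) + r(5.95) + r(6.65)].
Sum ≈ 9.40185.

9.40185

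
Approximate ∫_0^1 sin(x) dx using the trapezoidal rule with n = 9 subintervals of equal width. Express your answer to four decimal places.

0.4592

Δx = (1 − 0)/9 = 1/9.
f(0) ≈ 0.0000, f(1/9) ≈ 0.1109, f(2/9) ≈ 0.2204, f(1/3) ≈ 0.3272, f(4/9) ≈ 0.4300, f(5/9) ≈ 0.5274, f(2/3) ≈ 0.6184, f(7/9) ≈ 0.7017, f(8/9) ≈ 0.7764, f(1) ≈ 0.8415.
T_9 = (Δx/2)·[f(x_0) + 2f(x_1) + ... + 2f(x_{8}) + f(x_9)].
Sum ≈ 0.4592.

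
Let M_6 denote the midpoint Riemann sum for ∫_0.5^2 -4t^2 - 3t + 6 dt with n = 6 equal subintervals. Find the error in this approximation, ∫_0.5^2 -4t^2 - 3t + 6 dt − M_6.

Exact integral: ∫_0.5^2 f(t) dt = -7.125.
M_6 = -7.09375.
Error = -7.125 − (-7.09375) = -0.03125.

-0.03125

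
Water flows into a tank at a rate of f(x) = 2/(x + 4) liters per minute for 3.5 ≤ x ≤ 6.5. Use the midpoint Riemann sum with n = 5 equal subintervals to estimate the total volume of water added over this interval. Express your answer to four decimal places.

Δx = (6.5 − 3.5)/5 = 0.6.
Midpoints: 3.8, 4.4, 5, 5.6, 6.2.
f(3.8) = 10/39, f(4.4) = 5/21, f(5) = 2/9, f(5.6) = 5/24, f(6.2) = 10/51.
Sum = Δx · [f(3.8) + f(4.4) + f(5) + f(5.6) + f(6.2)].
Sum ≈ 0.6727.

0.6727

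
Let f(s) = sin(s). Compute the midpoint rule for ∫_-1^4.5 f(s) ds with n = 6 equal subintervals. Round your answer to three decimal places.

Δs = (4.5 − (-1))/6 = 11/12.
Midpoints: -13/24, 0.375, 31/24, 53/24, 3.125, 97/24.
f(-13/24) ≈ -0.516, f(0.375) ≈ 0.366, f(31/24) ≈ 0.961, f(53/24) ≈ 0.804, f(3.125) ≈ 0.017, f(97/24) ≈ -0.783.
Sum = Δs · [f(-13/24) + f(0.375) + f(31/24) + ...].
Sum ≈ 0.778.

0.778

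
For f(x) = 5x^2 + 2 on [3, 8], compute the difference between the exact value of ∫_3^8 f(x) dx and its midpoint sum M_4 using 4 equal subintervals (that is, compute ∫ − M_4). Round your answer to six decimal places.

Exact integral: ∫_3^8 f(x) dx ≈ 818.33333333.
M_4 = 815.078125.
Error ≈ 818.33333333 − 815.078125 ≈ 3.255208.

3.255208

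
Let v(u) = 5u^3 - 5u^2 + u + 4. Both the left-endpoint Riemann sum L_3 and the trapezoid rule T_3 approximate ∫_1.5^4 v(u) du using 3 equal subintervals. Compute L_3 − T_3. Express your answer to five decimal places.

-98.69792

L_3 ≈ 141.2962963.
T_3 ≈ 239.9942130.
L_3 − T_3 ≈ -98.69792.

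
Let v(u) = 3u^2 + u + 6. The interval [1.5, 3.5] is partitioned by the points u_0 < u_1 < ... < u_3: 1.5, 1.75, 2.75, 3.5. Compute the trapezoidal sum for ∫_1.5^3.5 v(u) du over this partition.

Subinterval widths: 0.25, 1, 0.75.
v(1.5) = 14.25, v(1.75) = 16.9375, v(2.75) = 31.4375, v(3.5) = 46.25.
On each subinterval the trapezoid contributes (Δu_i/2)·[v(u_{i-1}) + v(u_i)].
Sum = 57.21875.

57.21875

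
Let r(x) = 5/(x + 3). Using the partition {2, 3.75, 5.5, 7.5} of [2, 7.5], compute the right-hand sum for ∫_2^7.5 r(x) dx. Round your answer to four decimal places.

3.2781

Subinterval widths: 1.75, 1.75, 2.
Right endpoints: 3.75, 5.5, 7.5.
r(3.75) = 20/27, r(5.5) = 10/17, r(7.5) = 10/21.
Sum = Σ Δx_i · r(x_i).
Sum ≈ 3.2781.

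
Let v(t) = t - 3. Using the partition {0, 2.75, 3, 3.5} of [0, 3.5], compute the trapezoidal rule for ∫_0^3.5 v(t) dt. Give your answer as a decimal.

Subinterval widths: 2.75, 0.25, 0.5.
v(0) = -3, v(2.75) = -0.25, v(3) = 0, v(3.5) = 0.5.
On each subinterval the trapezoid contributes (Δt_i/2)·[v(t_{i-1}) + v(t_i)].
Sum = -4.375.

-4.375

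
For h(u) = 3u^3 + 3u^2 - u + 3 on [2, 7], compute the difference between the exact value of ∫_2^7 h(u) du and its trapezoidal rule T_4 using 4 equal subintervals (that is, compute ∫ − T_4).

-56.640625

Exact integral: ∫_2^7 h(u) du = 2116.25.
T_4 = 2172.890625.
Error = 2116.25 − 2172.890625 = -56.640625.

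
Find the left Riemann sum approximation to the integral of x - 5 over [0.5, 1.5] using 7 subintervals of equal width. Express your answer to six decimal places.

-4.071429

Δx = (1.5 − 0.5)/7 = 1/7.
Left endpoints: 0.5, 9/14, 11/14, 13/14, 15/14, 17/14, 19/14.
f(0.5) = -4.5, f(9/14) = -61/14, f(11/14) = -59/14, f(13/14) = -57/14, f(15/14) = -55/14, f(17/14) = -53/14, f(19/14) = -51/14.
Sum = Δx · [f(0.5) + f(9/14) + f(11/14) + ...].
Sum ≈ -4.071429.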